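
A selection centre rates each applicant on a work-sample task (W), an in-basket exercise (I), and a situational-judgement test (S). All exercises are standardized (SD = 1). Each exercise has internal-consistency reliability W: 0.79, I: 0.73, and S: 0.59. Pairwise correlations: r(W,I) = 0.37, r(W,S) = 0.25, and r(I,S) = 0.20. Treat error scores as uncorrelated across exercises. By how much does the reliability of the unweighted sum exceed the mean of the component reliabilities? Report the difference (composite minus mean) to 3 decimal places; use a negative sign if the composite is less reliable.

Var(sum) = 3 + 1.64 = 4.64; true-score variance = 2.11 + 1.64 = 3.75; composite reliability = 0.8082.
Mean component reliability = 0.7033.
Difference = 0.8082 − 0.7033 = 0.105.

0.105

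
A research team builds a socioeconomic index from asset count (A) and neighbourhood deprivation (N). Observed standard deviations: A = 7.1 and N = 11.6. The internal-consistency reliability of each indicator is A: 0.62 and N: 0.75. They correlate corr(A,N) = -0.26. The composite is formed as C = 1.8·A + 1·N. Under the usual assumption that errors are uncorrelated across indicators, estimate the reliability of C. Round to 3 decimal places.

Var(C) = 1.8²·7.1² + 11.6² + 2·[1.8·7.1·11.6·(-0.26)] = 297.888 − 77.089 = 220.799.
Under uncorrelated errors the observed covariances equal the true-score covariances, so only the own-variance terms attenuate.
True-score variance = [1.8²·7.1²·0.62 + 11.6²·0.75] − 77.089 = 202.184 − 77.089 = 125.095.
Reliability = 125.095 / 220.799 = 0.567.

0.567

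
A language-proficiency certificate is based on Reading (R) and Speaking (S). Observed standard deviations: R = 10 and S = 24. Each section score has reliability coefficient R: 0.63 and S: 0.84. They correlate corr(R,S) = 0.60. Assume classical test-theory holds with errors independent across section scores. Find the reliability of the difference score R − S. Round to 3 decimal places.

Var(R−S) = 10² + 24² − 2·10·24·0.60 = 676 − 288 = 388.
Under uncorrelated errors the observed covariances equal the true-score covariances, so only the own-variance terms attenuate.
True-score variance = [10²·0.63 + 24²·0.84] − 288 = 546.84 − 288 = 258.84.
Reliability = 258.84 / 388 = 0.667.

0.667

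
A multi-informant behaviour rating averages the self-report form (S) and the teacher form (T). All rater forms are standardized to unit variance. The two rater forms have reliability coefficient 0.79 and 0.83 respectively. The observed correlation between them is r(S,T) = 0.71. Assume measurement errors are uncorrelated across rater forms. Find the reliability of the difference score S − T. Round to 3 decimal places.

Var(S−T) = 1 + 1 − 2·0.71 = 2 − 1.42 = 0.58.
Because errors are independent across components, Cov(Tᵢ,Tⱼ) = Cov(Xᵢ,Xⱼ); the off-diagonal part of the true-score variance is the same as above.
True-score variance = [0.79 + 0.83] − 1.42 = 1.62 − 1.42 = 0.2.
Reliability = 0.2 / 0.58 = 0.345.

0.345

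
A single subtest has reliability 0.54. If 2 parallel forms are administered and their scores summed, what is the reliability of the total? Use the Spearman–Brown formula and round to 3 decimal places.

ρ_k = kρ / (1 + (k−1)ρ) = 2·0.54 / (1 + 1·0.54) = 1.080 / 1.540 = 0.701.

0.701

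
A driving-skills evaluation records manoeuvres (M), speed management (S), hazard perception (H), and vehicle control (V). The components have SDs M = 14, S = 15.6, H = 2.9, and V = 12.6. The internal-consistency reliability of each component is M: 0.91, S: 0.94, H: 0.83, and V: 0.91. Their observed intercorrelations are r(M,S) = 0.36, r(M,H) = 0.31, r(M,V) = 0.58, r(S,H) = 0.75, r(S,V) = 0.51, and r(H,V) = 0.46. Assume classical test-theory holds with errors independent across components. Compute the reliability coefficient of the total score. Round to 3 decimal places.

Var(M+S+H+V) = 14² + 15.6² + 2.9² + 12.6² + 2·[14·15.6·0.36 + 14·2.9·0.31 + 14·12.6·0.58 + 15.6·2.9·0.75 + 15.6·12.6·0.51 + 2.9·12.6·0.46] = 606.53 + 689.012 = 1295.54.
Under uncorrelated errors the observed covariances equal the true-score covariances, so only the own-variance terms attenuate.
True-score variance = [14²·0.91 + 15.6²·0.94 + 2.9²·0.83 + 12.6²·0.91] + 689.012 = 558.57 + 689.012 = 1247.58.
Reliability = 1247.58 / 1295.54 = 0.963.

0.963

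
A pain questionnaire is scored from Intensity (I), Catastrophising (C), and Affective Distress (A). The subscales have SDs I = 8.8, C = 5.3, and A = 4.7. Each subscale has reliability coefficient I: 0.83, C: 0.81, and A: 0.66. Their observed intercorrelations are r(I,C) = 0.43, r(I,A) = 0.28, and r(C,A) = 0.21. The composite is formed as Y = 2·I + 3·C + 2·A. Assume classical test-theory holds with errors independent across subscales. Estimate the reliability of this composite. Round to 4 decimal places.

0.8751

Var(Y) = 2²·8.8² + 3²·5.3² + 2²·4.7² + 2·[6·8.8·5.3·0.43 + 4·8.8·4.7·0.28 + 6·5.3·4.7·0.21] = 650.93 + 396.082 = 1047.01.
Because errors are independent across components, Cov(Tᵢ,Tⱼ) = Cov(Xᵢ,Xⱼ); the off-diagonal part of the true-score variance is the same as above.
True-score variance = [2²·8.8²·0.83 + 3²·5.3²·0.81 + 2²·4.7²·0.66] + 396.082 = 520.195 + 396.082 = 916.277.
Reliability = 916.277 / 1047.01 = 0.8751.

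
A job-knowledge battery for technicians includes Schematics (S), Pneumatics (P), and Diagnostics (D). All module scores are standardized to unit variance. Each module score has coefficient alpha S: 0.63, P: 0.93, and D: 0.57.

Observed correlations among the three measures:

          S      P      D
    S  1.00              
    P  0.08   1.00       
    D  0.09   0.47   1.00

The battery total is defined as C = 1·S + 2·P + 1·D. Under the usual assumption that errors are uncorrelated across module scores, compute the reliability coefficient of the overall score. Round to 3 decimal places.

Var(C) = 1 + 2² + 1 + 2·[2·0.08 + 0.09 + 2·0.47] = 6 + 2.38 = 8.38.
Under uncorrelated errors the observed covariances equal the true-score covariances, so only the own-variance terms attenuate.
True-score variance = [0.63 + 2²·0.93 + 0.57] + 2.38 = 4.92 + 2.38 = 7.3.
Reliability = 7.3 / 8.38 = 0.871.

0.871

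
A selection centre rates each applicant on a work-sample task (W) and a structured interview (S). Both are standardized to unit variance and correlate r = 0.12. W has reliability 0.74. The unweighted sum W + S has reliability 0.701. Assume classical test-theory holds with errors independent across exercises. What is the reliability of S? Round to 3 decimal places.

Var(W+S) = 2 + 2·0.12 = 2.240.
True-score variance = ρ_W + ρ_S + 2·0.12, so 0.701 = (0.74 + ρ_S + 0.24) / 2.240.
ρ_S = 0.701·2.240 − 0.74 − 0.24 = 0.590.

0.590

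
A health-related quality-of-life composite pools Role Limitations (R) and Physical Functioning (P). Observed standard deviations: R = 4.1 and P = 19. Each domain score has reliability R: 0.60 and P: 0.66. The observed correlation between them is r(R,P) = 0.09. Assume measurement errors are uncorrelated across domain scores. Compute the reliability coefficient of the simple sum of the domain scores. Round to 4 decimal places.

Var(R+P) = 4.1² + 19² + 2·[4.1·19·0.09] = 377.81 + 14.022 = 391.832.
Because errors are independent across components, Cov(Tᵢ,Tⱼ) = Cov(Xᵢ,Xⱼ); the off-diagonal part of the true-score variance is the same as above.
True-score variance = [4.1²·0.60 + 19²·0.66] + 14.022 = 248.346 + 14.022 = 262.368.
Reliability = 262.368 / 391.832 = 0.6696.

0.6696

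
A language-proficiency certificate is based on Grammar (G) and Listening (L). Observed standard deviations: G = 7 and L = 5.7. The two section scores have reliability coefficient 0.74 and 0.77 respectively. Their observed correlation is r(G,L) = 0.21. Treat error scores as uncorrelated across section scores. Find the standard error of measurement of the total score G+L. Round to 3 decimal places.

Var(total) = 81.49 + 16.758 = 98.248.
True-score variance = 61.2773 + 16.758 = 78.0353, so reliability = 0.7943.
Error variance = 98.248 − 78.0353 = 20.2127; SEM = √20.2127 = 4.496.

4.496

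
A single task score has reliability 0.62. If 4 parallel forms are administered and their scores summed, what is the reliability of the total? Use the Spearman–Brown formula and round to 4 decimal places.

ρ_k = kρ / (1 + (k−1)ρ) = 4·0.62 / (1 + 3·0.62) = 2.480 / 2.860 = 0.8671.

0.8671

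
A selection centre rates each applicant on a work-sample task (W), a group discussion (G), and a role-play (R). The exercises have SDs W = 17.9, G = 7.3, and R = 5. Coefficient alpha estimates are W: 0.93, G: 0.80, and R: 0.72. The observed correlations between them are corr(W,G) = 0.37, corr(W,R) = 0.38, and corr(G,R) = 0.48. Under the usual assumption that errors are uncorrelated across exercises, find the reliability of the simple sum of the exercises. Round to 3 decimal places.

Var(W+G+R) = 17.9² + 7.3² + 5² + 2·[17.9·7.3·0.37 + 17.9·5·0.38 + 7.3·5·0.48] = 398.7 + 199.756 = 598.456.
Because errors are independent across components, Cov(Tᵢ,Tⱼ) = Cov(Xᵢ,Xⱼ); the off-diagonal part of the true-score variance is the same as above.
True-score variance = [17.9²·0.93 + 7.3²·0.80 + 5²·0.72] + 199.756 = 358.613 + 199.756 = 558.369.
Reliability = 558.369 / 598.456 = 0.933.

0.933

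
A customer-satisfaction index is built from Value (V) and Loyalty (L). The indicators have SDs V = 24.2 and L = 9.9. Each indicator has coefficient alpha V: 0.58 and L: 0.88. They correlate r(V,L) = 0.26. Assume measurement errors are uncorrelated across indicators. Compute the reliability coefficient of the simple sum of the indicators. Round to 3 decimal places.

Var(V+L) = 24.2² + 9.9² + 2·[24.2·9.9·0.26] = 683.65 + 124.582 = 808.232.
With uncorrelated errors the cross-covariances are all true-score covariance, so they carry over unchanged; only the diagonal terms shrink to ρᵢσᵢ².
True-score variance = [24.2²·0.58 + 9.9²·0.88] + 124.582 = 425.92 + 124.582 = 550.502.
Reliability = 550.502 / 808.232 = 0.681.

0.681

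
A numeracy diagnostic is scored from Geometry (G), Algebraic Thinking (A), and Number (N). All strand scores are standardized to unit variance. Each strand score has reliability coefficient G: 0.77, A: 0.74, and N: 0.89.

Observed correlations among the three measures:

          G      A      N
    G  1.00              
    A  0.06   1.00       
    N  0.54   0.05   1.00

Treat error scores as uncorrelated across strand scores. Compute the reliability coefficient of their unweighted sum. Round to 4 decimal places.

Var(G+A+N) = 3 + 2·[0.06 + 0.54 + 0.05] = 3 + 1.3 = 4.3.
With uncorrelated errors the cross-covariances are all true-score covariance, so they carry over unchanged; only the diagonal terms shrink to ρᵢσᵢ².
True-score variance = [0.77 + 0.74 + 0.89] + 1.3 = 2.4 + 1.3 = 3.7.
Reliability = 3.7 / 4.3 = 0.8605.

0.8605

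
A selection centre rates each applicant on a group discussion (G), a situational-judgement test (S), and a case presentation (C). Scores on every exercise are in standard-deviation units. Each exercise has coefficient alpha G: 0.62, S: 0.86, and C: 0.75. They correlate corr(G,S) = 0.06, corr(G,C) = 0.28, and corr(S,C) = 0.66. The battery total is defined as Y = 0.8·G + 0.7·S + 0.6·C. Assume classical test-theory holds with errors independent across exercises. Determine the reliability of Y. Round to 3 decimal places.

0.831

Var(Y) = 0.8² + 0.7² + 0.6² + 2·[0.56·0.06 + 0.48·0.28 + 0.42·0.66] = 1.49 + 0.8904 = 2.3804.
Because errors are independent across components, Cov(Tᵢ,Tⱼ) = Cov(Xᵢ,Xⱼ); the off-diagonal part of the true-score variance is the same as above.
True-score variance = [0.8²·0.62 + 0.7²·0.86 + 0.6²·0.75] + 0.8904 = 1.0882 + 0.8904 = 1.9786.
Reliability = 1.9786 / 2.3804 = 0.831.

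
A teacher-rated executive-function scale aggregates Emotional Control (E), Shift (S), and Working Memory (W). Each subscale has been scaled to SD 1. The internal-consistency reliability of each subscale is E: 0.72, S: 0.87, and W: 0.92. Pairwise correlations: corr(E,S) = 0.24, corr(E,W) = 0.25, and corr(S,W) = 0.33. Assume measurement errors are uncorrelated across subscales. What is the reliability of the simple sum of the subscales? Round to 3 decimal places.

0.894

Var(E+S+W) = 3 + 2·[0.24 + 0.25 + 0.33] = 3 + 1.64 = 4.64.
With uncorrelated errors the cross-covariances are all true-score covariance, so they carry over unchanged; only the diagonal terms shrink to ρᵢσᵢ².
True-score variance = [0.72 + 0.87 + 0.92] + 1.64 = 2.51 + 1.64 = 4.15.
Reliability = 4.15 / 4.64 = 0.894.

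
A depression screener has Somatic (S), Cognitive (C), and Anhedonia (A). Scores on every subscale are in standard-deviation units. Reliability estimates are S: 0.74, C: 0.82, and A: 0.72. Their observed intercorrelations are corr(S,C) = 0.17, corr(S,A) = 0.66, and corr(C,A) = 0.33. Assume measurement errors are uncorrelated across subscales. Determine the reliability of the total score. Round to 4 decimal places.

Var(S+C+A) = 3 + 2·[0.17 + 0.66 + 0.33] = 3 + 2.32 = 5.32.
Because errors are independent across components, Cov(Tᵢ,Tⱼ) = Cov(Xᵢ,Xⱼ); the off-diagonal part of the true-score variance is the same as above.
True-score variance = [0.74 + 0.82 + 0.72] + 2.32 = 2.28 + 2.32 = 4.6.
Reliability = 4.6 / 5.32 = 0.8647.

0.8647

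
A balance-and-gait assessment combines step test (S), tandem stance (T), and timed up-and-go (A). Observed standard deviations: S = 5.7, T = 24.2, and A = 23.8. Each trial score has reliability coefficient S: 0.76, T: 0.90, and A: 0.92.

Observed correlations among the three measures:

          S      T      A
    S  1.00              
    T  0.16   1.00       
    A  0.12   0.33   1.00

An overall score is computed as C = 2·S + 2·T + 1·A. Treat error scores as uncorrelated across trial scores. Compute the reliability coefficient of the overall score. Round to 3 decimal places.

Var(C) = 2²·5.7² + 2²·24.2² + 23.8² + 2·[4·5.7·24.2·0.16 + 2·5.7·23.8·0.12 + 2·24.2·23.8·0.33] = 3038.96 + 1001.95 = 4040.91.
Because errors are independent across components, Cov(Tᵢ,Tⱼ) = Cov(Xᵢ,Xⱼ); the off-diagonal part of the true-score variance is the same as above.
True-score variance = [2²·5.7²·0.76 + 2²·24.2²·0.90 + 23.8²·0.92] + 1001.95 = 2728.2 + 1001.95 = 3730.15.
Reliability = 3730.15 / 4040.91 = 0.923.

0.923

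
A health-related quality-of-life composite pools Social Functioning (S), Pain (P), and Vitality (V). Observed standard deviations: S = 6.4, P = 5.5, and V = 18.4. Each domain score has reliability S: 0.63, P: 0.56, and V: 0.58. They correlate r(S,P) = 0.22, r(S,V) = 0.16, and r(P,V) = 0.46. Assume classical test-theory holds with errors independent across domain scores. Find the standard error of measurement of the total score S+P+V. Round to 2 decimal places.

13.06

Var(total) = 409.77 + 146.275 = 556.045.
True-score variance = 239.11 + 146.275 = 385.385, so reliability = 0.6931.
Error variance = 556.045 − 385.385 = 170.66; SEM = √170.66 = 13.06.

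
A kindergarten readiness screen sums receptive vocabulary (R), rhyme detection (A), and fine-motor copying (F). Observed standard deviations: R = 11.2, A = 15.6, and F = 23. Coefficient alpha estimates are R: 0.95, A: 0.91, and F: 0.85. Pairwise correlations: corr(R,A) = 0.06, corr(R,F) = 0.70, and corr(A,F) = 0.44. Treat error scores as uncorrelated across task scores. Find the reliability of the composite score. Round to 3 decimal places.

Var(R+A+F) = 11.2² + 15.6² + 23² + 2·[11.2·15.6·0.06 + 11.2·23·0.70 + 15.6·23·0.44] = 897.8 + 697.35 = 1595.15.
Under uncorrelated errors the observed covariances equal the true-score covariances, so only the own-variance terms attenuate.
True-score variance = [11.2²·0.95 + 15.6²·0.91 + 23²·0.85] + 697.35 = 790.276 + 697.35 = 1487.63.
Reliability = 1487.63 / 1595.15 = 0.933.

0.933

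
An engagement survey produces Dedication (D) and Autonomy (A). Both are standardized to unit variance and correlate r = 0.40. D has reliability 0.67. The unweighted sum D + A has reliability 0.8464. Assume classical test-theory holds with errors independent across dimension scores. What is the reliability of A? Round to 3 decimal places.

Var(D+A) = 2 + 2·0.40 = 2.800.
True-score variance = ρ_D + ρ_A + 2·0.40, so 0.8464 = (0.67 + ρ_A + 0.80) / 2.800.
ρ_A = 0.8464·2.800 − 0.67 − 0.80 = 0.900.

0.900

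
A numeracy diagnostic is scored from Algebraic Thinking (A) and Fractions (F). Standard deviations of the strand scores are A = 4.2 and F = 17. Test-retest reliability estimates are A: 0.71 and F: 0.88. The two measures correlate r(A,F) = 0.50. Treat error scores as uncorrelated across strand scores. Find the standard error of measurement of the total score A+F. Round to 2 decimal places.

Var(total) = 306.64 + 71.4 = 378.04.
True-score variance = 266.844 + 71.4 = 338.244, so reliability = 0.8947.
Error variance = 378.04 − 338.244 = 39.7956; SEM = √39.7956 = 6.31.

6.31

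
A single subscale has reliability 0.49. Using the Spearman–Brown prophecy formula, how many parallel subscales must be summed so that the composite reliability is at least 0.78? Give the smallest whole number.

k ≥ ρ*(1−ρ₁)/(ρ₁(1−ρ*)) = 0.78·0.51 / (0.49·0.22) = 3.690.
Smallest integer k = 4.

4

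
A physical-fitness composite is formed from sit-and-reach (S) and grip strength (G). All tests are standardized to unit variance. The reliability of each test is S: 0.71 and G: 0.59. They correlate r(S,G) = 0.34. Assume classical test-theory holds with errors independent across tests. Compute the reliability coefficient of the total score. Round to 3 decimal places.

0.739

Var(S+G) = 2 + 2·[0.34] = 2 + 0.68 = 2.68.
With uncorrelated errors the cross-covariances are all true-score covariance, so they carry over unchanged; only the diagonal terms shrink to ρᵢσᵢ².
True-score variance = [0.71 + 0.59] + 0.68 = 1.3 + 0.68 = 1.98.
Reliability = 1.98 / 2.68 = 0.739.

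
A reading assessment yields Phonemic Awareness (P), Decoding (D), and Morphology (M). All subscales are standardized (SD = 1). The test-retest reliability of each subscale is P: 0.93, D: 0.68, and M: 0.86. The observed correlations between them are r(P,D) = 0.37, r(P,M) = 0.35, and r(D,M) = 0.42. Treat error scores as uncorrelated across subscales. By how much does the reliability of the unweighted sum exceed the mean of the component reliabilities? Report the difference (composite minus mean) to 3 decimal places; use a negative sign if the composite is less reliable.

0.076

Var(sum) = 3 + 2.28 = 5.28; true-score variance = 2.47 + 2.28 = 4.75; composite reliability = 0.8996.
Mean component reliability = 0.8233.
Difference = 0.8996 − 0.8233 = 0.076.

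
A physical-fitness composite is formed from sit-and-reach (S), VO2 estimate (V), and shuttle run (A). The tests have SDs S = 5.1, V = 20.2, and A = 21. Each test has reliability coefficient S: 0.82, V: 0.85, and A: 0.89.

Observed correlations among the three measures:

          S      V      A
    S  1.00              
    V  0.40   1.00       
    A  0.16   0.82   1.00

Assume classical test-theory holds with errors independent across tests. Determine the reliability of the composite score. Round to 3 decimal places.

Var(S+V+A) = 5.1² + 20.2² + 21² + 2·[5.1·20.2·0.40 + 5.1·21·0.16 + 20.2·21·0.82] = 875.05 + 812.376 = 1687.43.
Because errors are independent across components, Cov(Tᵢ,Tⱼ) = Cov(Xᵢ,Xⱼ); the off-diagonal part of the true-score variance is the same as above.
True-score variance = [5.1²·0.82 + 20.2²·0.85 + 21²·0.89] + 812.376 = 760.652 + 812.376 = 1573.03.
Reliability = 1573.03 / 1687.43 = 0.932.

0.932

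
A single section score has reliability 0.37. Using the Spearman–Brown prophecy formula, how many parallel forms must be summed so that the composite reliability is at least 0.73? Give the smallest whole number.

5

k ≥ ρ*(1−ρ₁)/(ρ₁(1−ρ*)) = 0.73·0.63 / (0.37·0.27) = 4.604.
Smallest integer k = 5.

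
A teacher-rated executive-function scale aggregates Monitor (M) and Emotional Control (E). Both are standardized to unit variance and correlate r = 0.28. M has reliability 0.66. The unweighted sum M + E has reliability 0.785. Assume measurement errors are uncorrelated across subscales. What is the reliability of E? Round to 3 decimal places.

Var(M+E) = 2 + 2·0.28 = 2.560.
True-score variance = ρ_M + ρ_E + 2·0.28, so 0.785 = (0.66 + ρ_E + 0.56) / 2.560.
ρ_E = 0.785·2.560 − 0.66 − 0.56 = 0.790.

0.790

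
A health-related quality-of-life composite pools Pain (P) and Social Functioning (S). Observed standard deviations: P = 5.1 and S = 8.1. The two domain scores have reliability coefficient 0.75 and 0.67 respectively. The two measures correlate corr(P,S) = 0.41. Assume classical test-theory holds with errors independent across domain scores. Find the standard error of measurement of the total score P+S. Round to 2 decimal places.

Var(total) = 91.62 + 33.8742 = 125.494.
True-score variance = 63.4662 + 33.8742 = 97.3404, so reliability = 0.7757.
Error variance = 125.494 − 97.3404 = 28.1538; SEM = √28.1538 = 5.31.

5.31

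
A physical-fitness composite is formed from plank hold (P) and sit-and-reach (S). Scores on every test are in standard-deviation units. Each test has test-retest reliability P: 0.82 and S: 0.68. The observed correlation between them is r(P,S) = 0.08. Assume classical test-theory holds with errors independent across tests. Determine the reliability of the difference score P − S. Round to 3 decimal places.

0.728

Var(P−S) = 1 + 1 − 2·0.08 = 2 − 0.16 = 1.84.
Under uncorrelated errors the observed covariances equal the true-score covariances, so only the own-variance terms attenuate.
True-score variance = [0.82 + 0.68] − 0.16 = 1.5 − 0.16 = 1.34.
Reliability = 1.34 / 1.84 = 0.728.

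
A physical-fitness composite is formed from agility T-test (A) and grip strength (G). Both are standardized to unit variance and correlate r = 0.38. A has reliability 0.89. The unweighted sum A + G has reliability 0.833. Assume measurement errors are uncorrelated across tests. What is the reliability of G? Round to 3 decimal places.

0.649

Var(A+G) = 2 + 2·0.38 = 2.760.
True-score variance = ρ_A + ρ_G + 2·0.38, so 0.833 = (0.89 + ρ_G + 0.76) / 2.760.
ρ_G = 0.833·2.760 − 0.89 − 0.76 = 0.649.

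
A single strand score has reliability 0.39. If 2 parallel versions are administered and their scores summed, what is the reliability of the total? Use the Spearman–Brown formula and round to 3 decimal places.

0.561

ρ_k = kρ / (1 + (k−1)ρ) = 2·0.39 / (1 + 1·0.39) = 0.780 / 1.390 = 0.561.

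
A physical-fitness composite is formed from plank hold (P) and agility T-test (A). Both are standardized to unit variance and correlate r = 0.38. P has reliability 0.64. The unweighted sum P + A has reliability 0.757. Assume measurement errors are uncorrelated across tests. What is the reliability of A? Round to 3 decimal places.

0.689

Var(P+A) = 2 + 2·0.38 = 2.760.
True-score variance = ρ_P + ρ_A + 2·0.38, so 0.757 = (0.64 + ρ_A + 0.76) / 2.760.
ρ_A = 0.757·2.760 − 0.64 − 0.76 = 0.689.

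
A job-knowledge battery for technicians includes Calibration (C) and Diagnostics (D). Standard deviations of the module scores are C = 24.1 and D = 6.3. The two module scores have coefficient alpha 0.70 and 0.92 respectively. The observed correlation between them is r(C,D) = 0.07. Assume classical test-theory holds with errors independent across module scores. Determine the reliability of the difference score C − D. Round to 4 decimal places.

Var(C−D) = 24.1² + 6.3² − 2·24.1·6.3·0.07 = 620.5 − 21.2562 = 599.244.
With uncorrelated errors the cross-covariances are all true-score covariance, so they carry over unchanged; only the diagonal terms shrink to ρᵢσᵢ².
True-score variance = [24.1²·0.70 + 6.3²·0.92] − 21.2562 = 443.082 − 21.2562 = 421.826.
Reliability = 421.826 / 599.244 = 0.7039.

0.7039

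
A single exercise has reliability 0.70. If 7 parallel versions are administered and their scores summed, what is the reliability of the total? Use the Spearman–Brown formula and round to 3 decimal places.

0.942

ρ_k = kρ / (1 + (k−1)ρ) = 7·0.70 / (1 + 6·0.70) = 4.900 / 5.200 = 0.942.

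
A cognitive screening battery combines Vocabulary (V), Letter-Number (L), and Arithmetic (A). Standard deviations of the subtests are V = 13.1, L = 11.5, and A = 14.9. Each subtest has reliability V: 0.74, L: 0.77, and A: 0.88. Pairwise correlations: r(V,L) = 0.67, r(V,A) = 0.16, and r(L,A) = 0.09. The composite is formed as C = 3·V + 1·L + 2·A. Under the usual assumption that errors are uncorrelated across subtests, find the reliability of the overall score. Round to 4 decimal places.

Var(C) = 3²·13.1² + 11.5² + 2²·14.9² + 2·[3·13.1·11.5·0.67 + 6·13.1·14.9·0.16 + 2·11.5·14.9·0.09] = 2564.78 + 1042.06 = 3606.84.
Because errors are independent across components, Cov(Tᵢ,Tⱼ) = Cov(Xᵢ,Xⱼ); the off-diagonal part of the true-score variance is the same as above.
True-score variance = [3²·13.1²·0.74 + 11.5²·0.77 + 2²·14.9²·0.88] + 1042.06 = 2026.23 + 1042.06 = 3068.29.
Reliability = 3068.29 / 3606.84 = 0.8507.

0.8507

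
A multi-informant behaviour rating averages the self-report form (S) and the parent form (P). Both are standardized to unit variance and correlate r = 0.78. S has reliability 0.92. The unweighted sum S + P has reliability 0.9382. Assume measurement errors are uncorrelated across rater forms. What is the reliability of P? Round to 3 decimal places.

0.860

Var(S+P) = 2 + 2·0.78 = 3.560.
True-score variance = ρ_S + ρ_P + 2·0.78, so 0.9382 = (0.92 + ρ_P + 1.56) / 3.560.
ρ_P = 0.9382·3.560 − 0.92 − 1.56 = 0.860.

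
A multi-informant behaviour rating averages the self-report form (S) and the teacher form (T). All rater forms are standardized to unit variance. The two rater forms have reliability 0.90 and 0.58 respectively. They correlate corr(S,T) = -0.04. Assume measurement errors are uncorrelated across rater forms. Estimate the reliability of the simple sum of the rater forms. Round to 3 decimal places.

0.729

Var(S+T) = 2 + 2·[(-0.04)] = 2 − 0.08 = 1.92.
With uncorrelated errors the cross-covariances are all true-score covariance, so they carry over unchanged; only the diagonal terms shrink to ρᵢσᵢ².
True-score variance = [0.90 + 0.58] − 0.08 = 1.48 − 0.08 = 1.4.
Reliability = 1.4 / 1.92 = 0.729.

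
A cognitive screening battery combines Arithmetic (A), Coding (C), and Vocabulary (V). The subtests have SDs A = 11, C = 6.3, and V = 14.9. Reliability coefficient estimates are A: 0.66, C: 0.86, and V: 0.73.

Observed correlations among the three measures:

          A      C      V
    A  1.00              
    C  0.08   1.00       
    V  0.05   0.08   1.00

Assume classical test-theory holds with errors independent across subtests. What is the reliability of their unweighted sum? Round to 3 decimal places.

0.749

Var(A+C+V) = 11² + 6.3² + 14.9² + 2·[11·6.3·0.08 + 11·14.9·0.05 + 6.3·14.9·0.08] = 382.7 + 42.4972 = 425.197.
Because errors are independent across components, Cov(Tᵢ,Tⱼ) = Cov(Xᵢ,Xⱼ); the off-diagonal part of the true-score variance is the same as above.
True-score variance = [11²·0.66 + 6.3²·0.86 + 14.9²·0.73] + 42.4972 = 276.061 + 42.4972 = 318.558.
Reliability = 318.558 / 425.197 = 0.749.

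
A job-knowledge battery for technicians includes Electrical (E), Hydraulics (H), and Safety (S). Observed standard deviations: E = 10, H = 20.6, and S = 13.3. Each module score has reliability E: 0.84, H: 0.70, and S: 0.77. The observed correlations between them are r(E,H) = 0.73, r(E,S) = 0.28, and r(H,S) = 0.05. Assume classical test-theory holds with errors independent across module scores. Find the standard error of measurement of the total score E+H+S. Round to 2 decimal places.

Var(total) = 701.25 + 402.638 = 1103.89.
True-score variance = 517.257 + 402.638 = 919.895, so reliability = 0.8333.
Error variance = 1103.89 − 919.895 = 183.993; SEM = √183.993 = 13.56.

13.56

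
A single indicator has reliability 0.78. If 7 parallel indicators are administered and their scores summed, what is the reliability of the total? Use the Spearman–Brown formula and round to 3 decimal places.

0.961

ρ_k = kρ / (1 + (k−1)ρ) = 7·0.78 / (1 + 6·0.78) = 5.460 / 5.680 = 0.961.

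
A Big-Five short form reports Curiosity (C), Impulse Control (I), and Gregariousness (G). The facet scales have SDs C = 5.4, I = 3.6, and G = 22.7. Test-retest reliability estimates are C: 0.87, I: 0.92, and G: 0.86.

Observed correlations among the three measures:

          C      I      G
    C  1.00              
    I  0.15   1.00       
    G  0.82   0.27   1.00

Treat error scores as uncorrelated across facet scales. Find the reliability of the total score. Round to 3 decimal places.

Var(C+I+G) = 5.4² + 3.6² + 22.7² + 2·[5.4·3.6·0.15 + 5.4·22.7·0.82 + 3.6·22.7·0.27] = 557.41 + 250.992 = 808.402.
Under uncorrelated errors the observed covariances equal the true-score covariances, so only the own-variance terms attenuate.
True-score variance = [5.4²·0.87 + 3.6²·0.92 + 22.7²·0.86] + 250.992 = 480.442 + 250.992 = 731.434.
Reliability = 731.434 / 808.402 = 0.905.

0.905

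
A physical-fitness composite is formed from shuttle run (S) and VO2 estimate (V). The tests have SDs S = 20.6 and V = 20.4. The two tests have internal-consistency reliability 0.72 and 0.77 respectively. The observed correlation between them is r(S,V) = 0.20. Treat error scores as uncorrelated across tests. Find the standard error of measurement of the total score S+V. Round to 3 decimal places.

14.647

Var(total) = 840.52 + 168.096 = 1008.62.
True-score variance = 625.982 + 168.096 = 794.078, so reliability = 0.7873.
Error variance = 1008.62 − 794.078 = 214.538; SEM = √214.538 = 14.647.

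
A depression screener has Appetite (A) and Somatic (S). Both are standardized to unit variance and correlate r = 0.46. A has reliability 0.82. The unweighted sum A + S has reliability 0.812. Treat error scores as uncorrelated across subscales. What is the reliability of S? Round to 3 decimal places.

0.631

Var(A+S) = 2 + 2·0.46 = 2.920.
True-score variance = ρ_A + ρ_S + 2·0.46, so 0.812 = (0.82 + ρ_S + 0.92) / 2.920.
ρ_S = 0.812·2.920 − 0.82 − 0.92 = 0.631.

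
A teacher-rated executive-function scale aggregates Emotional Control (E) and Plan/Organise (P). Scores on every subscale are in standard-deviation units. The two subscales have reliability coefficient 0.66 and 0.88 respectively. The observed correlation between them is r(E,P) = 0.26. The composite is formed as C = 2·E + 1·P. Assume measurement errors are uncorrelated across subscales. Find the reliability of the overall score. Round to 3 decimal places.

0.755

Var(C) = 2² + 1 + 2·[2·0.26] = 5 + 1.04 = 6.04.
With uncorrelated errors the cross-covariances are all true-score covariance, so they carry over unchanged; only the diagonal terms shrink to ρᵢσᵢ².
True-score variance = [2²·0.66 + 0.88] + 1.04 = 3.52 + 1.04 = 4.56.
Reliability = 4.56 / 6.04 = 0.755.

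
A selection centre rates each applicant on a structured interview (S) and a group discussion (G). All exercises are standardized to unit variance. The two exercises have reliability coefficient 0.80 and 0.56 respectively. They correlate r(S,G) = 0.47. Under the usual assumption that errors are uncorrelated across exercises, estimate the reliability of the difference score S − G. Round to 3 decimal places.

Var(S−G) = 1 + 1 − 2·0.47 = 2 − 0.94 = 1.06.
Under uncorrelated errors the observed covariances equal the true-score covariances, so only the own-variance terms attenuate.
True-score variance = [0.80 + 0.56] − 0.94 = 1.36 − 0.94 = 0.42.
Reliability = 0.42 / 1.06 = 0.396.

0.396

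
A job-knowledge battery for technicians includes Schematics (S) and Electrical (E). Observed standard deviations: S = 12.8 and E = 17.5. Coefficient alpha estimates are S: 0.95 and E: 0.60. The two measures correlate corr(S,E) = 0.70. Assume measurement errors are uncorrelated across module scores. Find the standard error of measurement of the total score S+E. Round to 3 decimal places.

Var(total) = 470.09 + 313.6 = 783.69.
True-score variance = 339.398 + 313.6 = 652.998, so reliability = 0.8332.
Error variance = 783.69 − 652.998 = 130.692; SEM = √130.692 = 11.432.

11.432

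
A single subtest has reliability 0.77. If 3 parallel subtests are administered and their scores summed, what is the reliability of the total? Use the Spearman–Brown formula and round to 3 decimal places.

0.909

ρ_k = kρ / (1 + (k−1)ρ) = 3·0.77 / (1 + 2·0.77) = 2.310 / 2.540 = 0.909.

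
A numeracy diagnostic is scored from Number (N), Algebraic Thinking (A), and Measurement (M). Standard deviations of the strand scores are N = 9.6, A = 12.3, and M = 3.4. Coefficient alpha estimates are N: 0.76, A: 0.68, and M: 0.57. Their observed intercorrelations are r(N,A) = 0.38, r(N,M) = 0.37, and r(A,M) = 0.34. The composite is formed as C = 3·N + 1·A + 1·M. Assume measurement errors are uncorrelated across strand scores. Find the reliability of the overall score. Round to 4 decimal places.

Var(C) = 3²·9.6² + 12.3² + 3.4² + 2·[3·9.6·12.3·0.38 + 3·9.6·3.4·0.37 + 12.3·3.4·0.34] = 992.29 + 370.121 = 1362.41.
Under uncorrelated errors the observed covariances equal the true-score covariances, so only the own-variance terms attenuate.
True-score variance = [3²·9.6²·0.76 + 12.3²·0.68 + 3.4²·0.57] + 370.121 = 739.841 + 370.121 = 1109.96.
Reliability = 1109.96 / 1362.41 = 0.8147.

0.8147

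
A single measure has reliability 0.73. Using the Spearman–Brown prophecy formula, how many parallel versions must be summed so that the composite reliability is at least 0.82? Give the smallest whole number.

k ≥ ρ*(1−ρ₁)/(ρ₁(1−ρ*)) = 0.82·0.27 / (0.73·0.18) = 1.685.
Smallest integer k = 2.

2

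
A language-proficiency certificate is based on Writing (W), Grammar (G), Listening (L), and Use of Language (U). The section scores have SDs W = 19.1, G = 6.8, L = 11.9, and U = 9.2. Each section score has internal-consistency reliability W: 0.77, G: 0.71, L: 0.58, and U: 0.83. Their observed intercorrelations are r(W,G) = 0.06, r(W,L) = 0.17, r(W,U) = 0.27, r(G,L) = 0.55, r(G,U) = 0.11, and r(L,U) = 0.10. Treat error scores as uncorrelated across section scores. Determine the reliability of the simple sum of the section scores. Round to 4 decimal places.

Var(W+G+L+U) = 19.1² + 6.8² + 11.9² + 9.2² + 2·[19.1·6.8·0.06 + 19.1·11.9·0.17 + 19.1·9.2·0.27 + 6.8·11.9·0.55 + 6.8·9.2·0.11 + 11.9·9.2·0.10] = 637.3 + 312.424 = 949.724.
Because errors are independent across components, Cov(Tᵢ,Tⱼ) = Cov(Xᵢ,Xⱼ); the off-diagonal part of the true-score variance is the same as above.
True-score variance = [19.1²·0.77 + 6.8²·0.71 + 11.9²·0.58 + 9.2²·0.83] + 312.424 = 466.119 + 312.424 = 778.543.
Reliability = 778.543 / 949.724 = 0.8198.

0.8198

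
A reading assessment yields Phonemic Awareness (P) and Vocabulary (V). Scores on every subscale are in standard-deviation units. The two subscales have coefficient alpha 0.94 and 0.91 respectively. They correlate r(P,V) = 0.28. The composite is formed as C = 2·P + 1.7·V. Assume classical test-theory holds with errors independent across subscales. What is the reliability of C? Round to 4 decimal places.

Var(C) = 2² + 1.7² + 2·[3.4·0.28] = 6.89 + 1.904 = 8.794.
Because errors are independent across components, Cov(Tᵢ,Tⱼ) = Cov(Xᵢ,Xⱼ); the off-diagonal part of the true-score variance is the same as above.
True-score variance = [2²·0.94 + 1.7²·0.91] + 1.904 = 6.3899 + 1.904 = 8.2939.
Reliability = 8.2939 / 8.794 = 0.9431.

0.9431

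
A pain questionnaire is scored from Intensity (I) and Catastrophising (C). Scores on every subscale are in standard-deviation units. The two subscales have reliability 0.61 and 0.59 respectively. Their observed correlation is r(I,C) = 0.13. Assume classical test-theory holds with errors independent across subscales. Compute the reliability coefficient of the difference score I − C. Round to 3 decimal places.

Var(I−C) = 1 + 1 − 2·0.13 = 2 − 0.26 = 1.74.
With uncorrelated errors the cross-covariances are all true-score covariance, so they carry over unchanged; only the diagonal terms shrink to ρᵢσᵢ².
True-score variance = [0.61 + 0.59] − 0.26 = 1.2 − 0.26 = 0.94.
Reliability = 0.94 / 1.74 = 0.540.

0.540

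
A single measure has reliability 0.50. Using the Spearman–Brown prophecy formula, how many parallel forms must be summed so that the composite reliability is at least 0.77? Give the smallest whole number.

4

k ≥ ρ*(1−ρ₁)/(ρ₁(1−ρ*)) = 0.77·0.50 / (0.50·0.23) = 3.348.
Smallest integer k = 4.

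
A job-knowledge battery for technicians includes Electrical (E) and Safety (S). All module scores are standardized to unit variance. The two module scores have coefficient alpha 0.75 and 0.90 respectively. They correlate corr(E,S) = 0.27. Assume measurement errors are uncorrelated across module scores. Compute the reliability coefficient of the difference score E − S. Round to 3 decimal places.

Var(E−S) = 1 + 1 − 2·0.27 = 2 − 0.54 = 1.46.
Under uncorrelated errors the observed covariances equal the true-score covariances, so only the own-variance terms attenuate.
True-score variance = [0.75 + 0.90] − 0.54 = 1.65 − 0.54 = 1.11.
Reliability = 1.11 / 1.46 = 0.760.

0.760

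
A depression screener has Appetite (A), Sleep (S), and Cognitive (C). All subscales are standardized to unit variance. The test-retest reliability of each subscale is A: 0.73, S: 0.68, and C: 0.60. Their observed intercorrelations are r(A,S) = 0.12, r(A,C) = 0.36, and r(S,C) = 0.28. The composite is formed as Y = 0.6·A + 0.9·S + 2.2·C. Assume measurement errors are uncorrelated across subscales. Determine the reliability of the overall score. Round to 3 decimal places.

Var(Y) = 0.6² + 0.9² + 2.2² + 2·[0.54·0.12 + 1.32·0.36 + 1.98·0.28] = 6.01 + 2.1888 = 8.1988.
Under uncorrelated errors the observed covariances equal the true-score covariances, so only the own-variance terms attenuate.
True-score variance = [0.6²·0.73 + 0.9²·0.68 + 2.2²·0.60] + 2.1888 = 3.7176 + 2.1888 = 5.9064.
Reliability = 5.9064 / 8.1988 = 0.720.

0.720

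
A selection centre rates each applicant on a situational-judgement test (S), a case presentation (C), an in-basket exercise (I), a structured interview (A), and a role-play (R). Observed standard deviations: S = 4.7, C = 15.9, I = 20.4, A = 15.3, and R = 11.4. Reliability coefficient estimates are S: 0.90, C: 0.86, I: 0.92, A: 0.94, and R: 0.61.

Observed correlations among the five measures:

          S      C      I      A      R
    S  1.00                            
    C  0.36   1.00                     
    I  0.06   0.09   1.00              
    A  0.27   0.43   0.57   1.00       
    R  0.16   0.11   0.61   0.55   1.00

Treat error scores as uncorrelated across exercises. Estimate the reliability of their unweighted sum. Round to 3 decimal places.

Var(S+C+I+A+R) = 4.7² + 15.9² + 20.4² + 15.3² + 11.4² + 2·[4.7·15.9·0.36 + 4.7·20.4·0.06 + 4.7·15.3·0.27 + 4.7·11.4·0.16 + 15.9·20.4·0.09 + 15.9·15.3·0.43 + 15.9·11.4·0.11 + 20.4·15.3·0.57 + 20.4·11.4·0.61 + 15.3·11.4·0.55] = 1055.11 + 1260.16 = 2315.27.
With uncorrelated errors the cross-covariances are all true-score covariance, so they carry over unchanged; only the diagonal terms shrink to ρᵢσᵢ².
True-score variance = [4.7²·0.90 + 15.9²·0.86 + 20.4²·0.92 + 15.3²·0.94 + 11.4²·0.61] + 1260.16 = 919.485 + 1260.16 = 2179.65.
Reliability = 2179.65 / 2315.27 = 0.941.

0.941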